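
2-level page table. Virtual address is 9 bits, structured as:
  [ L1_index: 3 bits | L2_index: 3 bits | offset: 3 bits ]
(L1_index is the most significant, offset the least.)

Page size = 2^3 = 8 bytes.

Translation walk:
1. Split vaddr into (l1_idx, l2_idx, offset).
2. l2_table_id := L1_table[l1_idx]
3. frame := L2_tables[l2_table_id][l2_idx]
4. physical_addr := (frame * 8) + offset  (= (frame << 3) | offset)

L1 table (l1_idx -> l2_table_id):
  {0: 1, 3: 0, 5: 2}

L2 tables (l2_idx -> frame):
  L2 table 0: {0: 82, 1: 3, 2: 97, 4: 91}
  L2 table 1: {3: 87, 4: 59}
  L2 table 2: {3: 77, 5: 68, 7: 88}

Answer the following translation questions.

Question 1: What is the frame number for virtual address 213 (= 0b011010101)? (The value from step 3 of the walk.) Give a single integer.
Answer: 97

Derivation:
vaddr = 213: l1_idx=3, l2_idx=2
L1[3] = 0; L2[0][2] = 97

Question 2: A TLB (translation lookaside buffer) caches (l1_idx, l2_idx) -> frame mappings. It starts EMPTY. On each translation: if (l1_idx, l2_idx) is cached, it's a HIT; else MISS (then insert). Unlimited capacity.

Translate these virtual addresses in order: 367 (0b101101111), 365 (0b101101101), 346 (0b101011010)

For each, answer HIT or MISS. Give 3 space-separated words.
Answer: MISS HIT MISS

Derivation:
vaddr=367: (5,5) not in TLB -> MISS, insert
vaddr=365: (5,5) in TLB -> HIT
vaddr=346: (5,3) not in TLB -> MISS, insert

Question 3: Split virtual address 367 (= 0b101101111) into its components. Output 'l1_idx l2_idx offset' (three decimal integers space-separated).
Answer: 5 5 7

Derivation:
vaddr = 367 = 0b101101111
  top 3 bits -> l1_idx = 5
  next 3 bits -> l2_idx = 5
  bottom 3 bits -> offset = 7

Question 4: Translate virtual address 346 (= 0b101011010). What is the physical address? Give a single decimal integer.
vaddr = 346 = 0b101011010
Split: l1_idx=5, l2_idx=3, offset=2
L1[5] = 2
L2[2][3] = 77
paddr = 77 * 8 + 2 = 618

Answer: 618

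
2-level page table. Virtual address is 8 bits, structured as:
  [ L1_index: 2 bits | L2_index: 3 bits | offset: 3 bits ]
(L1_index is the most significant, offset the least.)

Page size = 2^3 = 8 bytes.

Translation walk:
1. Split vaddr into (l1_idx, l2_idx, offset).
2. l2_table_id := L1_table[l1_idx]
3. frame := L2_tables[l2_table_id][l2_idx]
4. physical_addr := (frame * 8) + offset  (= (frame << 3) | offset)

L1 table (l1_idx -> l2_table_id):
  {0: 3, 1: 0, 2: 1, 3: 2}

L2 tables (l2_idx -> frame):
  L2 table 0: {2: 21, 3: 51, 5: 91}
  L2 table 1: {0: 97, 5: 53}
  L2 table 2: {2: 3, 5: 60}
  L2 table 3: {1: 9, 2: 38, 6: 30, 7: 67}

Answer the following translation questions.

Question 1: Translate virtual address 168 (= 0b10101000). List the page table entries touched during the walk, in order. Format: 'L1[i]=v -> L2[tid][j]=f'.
vaddr = 168 = 0b10101000
Split: l1_idx=2, l2_idx=5, offset=0

Answer: L1[2]=1 -> L2[1][5]=53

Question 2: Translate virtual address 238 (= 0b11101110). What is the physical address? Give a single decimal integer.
Answer: 486

Derivation:
vaddr = 238 = 0b11101110
Split: l1_idx=3, l2_idx=5, offset=6
L1[3] = 2
L2[2][5] = 60
paddr = 60 * 8 + 6 = 486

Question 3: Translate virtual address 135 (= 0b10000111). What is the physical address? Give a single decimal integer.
vaddr = 135 = 0b10000111
Split: l1_idx=2, l2_idx=0, offset=7
L1[2] = 1
L2[1][0] = 97
paddr = 97 * 8 + 7 = 783

Answer: 783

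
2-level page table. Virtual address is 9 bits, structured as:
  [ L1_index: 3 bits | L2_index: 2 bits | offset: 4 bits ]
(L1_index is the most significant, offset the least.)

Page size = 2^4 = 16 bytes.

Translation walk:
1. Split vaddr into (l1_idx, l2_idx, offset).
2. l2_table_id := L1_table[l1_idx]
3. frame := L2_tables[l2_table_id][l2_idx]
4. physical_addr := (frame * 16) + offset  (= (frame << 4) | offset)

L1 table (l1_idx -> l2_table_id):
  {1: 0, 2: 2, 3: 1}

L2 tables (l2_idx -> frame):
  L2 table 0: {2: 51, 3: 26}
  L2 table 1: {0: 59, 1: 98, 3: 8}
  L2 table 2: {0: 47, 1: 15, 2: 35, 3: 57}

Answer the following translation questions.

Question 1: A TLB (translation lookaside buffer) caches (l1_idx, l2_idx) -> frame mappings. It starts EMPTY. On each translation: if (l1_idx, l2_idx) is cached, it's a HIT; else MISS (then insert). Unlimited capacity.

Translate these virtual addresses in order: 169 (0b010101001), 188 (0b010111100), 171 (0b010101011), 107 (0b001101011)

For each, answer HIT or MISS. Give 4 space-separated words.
vaddr=169: (2,2) not in TLB -> MISS, insert
vaddr=188: (2,3) not in TLB -> MISS, insert
vaddr=171: (2,2) in TLB -> HIT
vaddr=107: (1,2) not in TLB -> MISS, insert

Answer: MISS MISS HIT MISS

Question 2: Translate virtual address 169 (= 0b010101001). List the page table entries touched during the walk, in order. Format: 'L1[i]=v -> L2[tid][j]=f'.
Answer: L1[2]=2 -> L2[2][2]=35

Derivation:
vaddr = 169 = 0b010101001
Split: l1_idx=2, l2_idx=2, offset=9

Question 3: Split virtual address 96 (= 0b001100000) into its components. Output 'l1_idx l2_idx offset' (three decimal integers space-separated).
Answer: 1 2 0

Derivation:
vaddr = 96 = 0b001100000
  top 3 bits -> l1_idx = 1
  next 2 bits -> l2_idx = 2
  bottom 4 bits -> offset = 0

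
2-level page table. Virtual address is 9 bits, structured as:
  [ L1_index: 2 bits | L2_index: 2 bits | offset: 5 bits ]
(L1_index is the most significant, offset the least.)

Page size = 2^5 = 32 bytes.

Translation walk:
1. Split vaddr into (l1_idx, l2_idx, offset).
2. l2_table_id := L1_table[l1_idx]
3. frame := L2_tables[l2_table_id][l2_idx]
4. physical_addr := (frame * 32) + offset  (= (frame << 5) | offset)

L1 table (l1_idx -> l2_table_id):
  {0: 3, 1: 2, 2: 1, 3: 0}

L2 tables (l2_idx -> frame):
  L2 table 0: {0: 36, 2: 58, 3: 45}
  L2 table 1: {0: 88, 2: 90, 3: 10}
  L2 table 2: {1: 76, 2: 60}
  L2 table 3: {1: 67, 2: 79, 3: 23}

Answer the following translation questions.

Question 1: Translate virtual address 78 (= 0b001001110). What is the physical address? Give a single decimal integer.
vaddr = 78 = 0b001001110
Split: l1_idx=0, l2_idx=2, offset=14
L1[0] = 3
L2[3][2] = 79
paddr = 79 * 32 + 14 = 2542

Answer: 2542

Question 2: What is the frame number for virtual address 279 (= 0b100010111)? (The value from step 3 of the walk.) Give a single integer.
vaddr = 279: l1_idx=2, l2_idx=0
L1[2] = 1; L2[1][0] = 88

Answer: 88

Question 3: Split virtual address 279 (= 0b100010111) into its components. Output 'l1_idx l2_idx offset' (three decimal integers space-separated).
vaddr = 279 = 0b100010111
  top 2 bits -> l1_idx = 2
  next 2 bits -> l2_idx = 0
  bottom 5 bits -> offset = 23

Answer: 2 0 23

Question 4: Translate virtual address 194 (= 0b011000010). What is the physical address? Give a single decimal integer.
Answer: 1922

Derivation:
vaddr = 194 = 0b011000010
Split: l1_idx=1, l2_idx=2, offset=2
L1[1] = 2
L2[2][2] = 60
paddr = 60 * 32 + 2 = 1922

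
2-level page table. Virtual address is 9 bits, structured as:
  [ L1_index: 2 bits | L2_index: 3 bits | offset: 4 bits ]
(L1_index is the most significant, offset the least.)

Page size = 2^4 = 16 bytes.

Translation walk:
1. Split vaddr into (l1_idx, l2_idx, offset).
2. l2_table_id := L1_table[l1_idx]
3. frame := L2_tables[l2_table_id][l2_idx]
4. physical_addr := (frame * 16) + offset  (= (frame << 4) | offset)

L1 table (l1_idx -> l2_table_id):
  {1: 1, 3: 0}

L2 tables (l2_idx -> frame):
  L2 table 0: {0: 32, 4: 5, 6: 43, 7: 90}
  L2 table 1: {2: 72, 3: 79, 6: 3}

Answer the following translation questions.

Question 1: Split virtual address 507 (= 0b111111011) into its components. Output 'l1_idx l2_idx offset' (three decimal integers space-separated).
vaddr = 507 = 0b111111011
  top 2 bits -> l1_idx = 3
  next 3 bits -> l2_idx = 7
  bottom 4 bits -> offset = 11

Answer: 3 7 11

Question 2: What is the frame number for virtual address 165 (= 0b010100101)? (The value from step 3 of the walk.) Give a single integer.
vaddr = 165: l1_idx=1, l2_idx=2
L1[1] = 1; L2[1][2] = 72

Answer: 72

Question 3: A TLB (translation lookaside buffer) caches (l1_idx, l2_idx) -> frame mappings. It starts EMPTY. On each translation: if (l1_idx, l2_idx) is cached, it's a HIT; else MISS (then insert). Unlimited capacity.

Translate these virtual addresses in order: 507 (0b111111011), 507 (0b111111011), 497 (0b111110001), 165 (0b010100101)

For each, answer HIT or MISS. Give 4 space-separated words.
vaddr=507: (3,7) not in TLB -> MISS, insert
vaddr=507: (3,7) in TLB -> HIT
vaddr=497: (3,7) in TLB -> HIT
vaddr=165: (1,2) not in TLB -> MISS, insert

Answer: MISS HIT HIT MISS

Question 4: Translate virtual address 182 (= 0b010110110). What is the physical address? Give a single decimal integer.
Answer: 1270

Derivation:
vaddr = 182 = 0b010110110
Split: l1_idx=1, l2_idx=3, offset=6
L1[1] = 1
L2[1][3] = 79
paddr = 79 * 16 + 6 = 1270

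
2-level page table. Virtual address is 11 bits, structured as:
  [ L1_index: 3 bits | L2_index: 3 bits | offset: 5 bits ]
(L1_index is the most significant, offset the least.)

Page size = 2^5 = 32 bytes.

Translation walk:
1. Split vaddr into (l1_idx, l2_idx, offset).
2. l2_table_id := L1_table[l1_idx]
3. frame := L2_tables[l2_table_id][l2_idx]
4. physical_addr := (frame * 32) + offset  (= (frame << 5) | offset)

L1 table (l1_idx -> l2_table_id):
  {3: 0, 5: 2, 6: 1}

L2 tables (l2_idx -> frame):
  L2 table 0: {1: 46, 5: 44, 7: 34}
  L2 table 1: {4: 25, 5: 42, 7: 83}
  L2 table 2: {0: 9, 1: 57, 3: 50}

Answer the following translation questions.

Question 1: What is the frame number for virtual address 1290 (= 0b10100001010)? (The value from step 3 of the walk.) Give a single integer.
Answer: 9

Derivation:
vaddr = 1290: l1_idx=5, l2_idx=0
L1[5] = 2; L2[2][0] = 9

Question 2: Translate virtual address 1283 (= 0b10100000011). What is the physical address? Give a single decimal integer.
vaddr = 1283 = 0b10100000011
Split: l1_idx=5, l2_idx=0, offset=3
L1[5] = 2
L2[2][0] = 9
paddr = 9 * 32 + 3 = 291

Answer: 291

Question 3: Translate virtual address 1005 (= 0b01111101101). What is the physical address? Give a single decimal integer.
Answer: 1101

Derivation:
vaddr = 1005 = 0b01111101101
Split: l1_idx=3, l2_idx=7, offset=13
L1[3] = 0
L2[0][7] = 34
paddr = 34 * 32 + 13 = 1101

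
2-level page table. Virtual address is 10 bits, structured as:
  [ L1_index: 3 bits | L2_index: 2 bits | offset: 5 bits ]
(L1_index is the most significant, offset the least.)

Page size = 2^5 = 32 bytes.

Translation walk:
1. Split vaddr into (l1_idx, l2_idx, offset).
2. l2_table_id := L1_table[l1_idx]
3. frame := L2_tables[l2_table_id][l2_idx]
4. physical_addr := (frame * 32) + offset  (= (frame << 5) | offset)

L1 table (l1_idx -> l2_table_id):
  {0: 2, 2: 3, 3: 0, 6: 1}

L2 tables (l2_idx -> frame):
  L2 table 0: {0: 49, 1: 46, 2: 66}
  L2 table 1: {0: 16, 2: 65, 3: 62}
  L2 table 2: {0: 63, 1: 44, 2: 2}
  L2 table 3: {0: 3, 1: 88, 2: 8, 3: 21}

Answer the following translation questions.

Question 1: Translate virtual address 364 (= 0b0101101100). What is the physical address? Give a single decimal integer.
vaddr = 364 = 0b0101101100
Split: l1_idx=2, l2_idx=3, offset=12
L1[2] = 3
L2[3][3] = 21
paddr = 21 * 32 + 12 = 684

Answer: 684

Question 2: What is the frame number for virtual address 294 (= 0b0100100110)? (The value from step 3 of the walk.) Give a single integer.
Answer: 88

Derivation:
vaddr = 294: l1_idx=2, l2_idx=1
L1[2] = 3; L2[3][1] = 88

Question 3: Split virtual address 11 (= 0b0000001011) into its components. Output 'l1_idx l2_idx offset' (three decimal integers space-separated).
vaddr = 11 = 0b0000001011
  top 3 bits -> l1_idx = 0
  next 2 bits -> l2_idx = 0
  bottom 5 bits -> offset = 11

Answer: 0 0 11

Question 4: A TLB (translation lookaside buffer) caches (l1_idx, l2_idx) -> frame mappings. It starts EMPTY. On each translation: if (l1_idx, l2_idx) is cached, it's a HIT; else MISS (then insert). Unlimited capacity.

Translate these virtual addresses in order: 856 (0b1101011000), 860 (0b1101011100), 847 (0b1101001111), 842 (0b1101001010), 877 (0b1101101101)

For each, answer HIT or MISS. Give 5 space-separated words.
Answer: MISS HIT HIT HIT MISS

Derivation:
vaddr=856: (6,2) not in TLB -> MISS, insert
vaddr=860: (6,2) in TLB -> HIT
vaddr=847: (6,2) in TLB -> HIT
vaddr=842: (6,2) in TLB -> HIT
vaddr=877: (6,3) not in TLB -> MISS, insert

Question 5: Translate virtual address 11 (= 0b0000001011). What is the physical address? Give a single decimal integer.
Answer: 2027

Derivation:
vaddr = 11 = 0b0000001011
Split: l1_idx=0, l2_idx=0, offset=11
L1[0] = 2
L2[2][0] = 63
paddr = 63 * 32 + 11 = 2027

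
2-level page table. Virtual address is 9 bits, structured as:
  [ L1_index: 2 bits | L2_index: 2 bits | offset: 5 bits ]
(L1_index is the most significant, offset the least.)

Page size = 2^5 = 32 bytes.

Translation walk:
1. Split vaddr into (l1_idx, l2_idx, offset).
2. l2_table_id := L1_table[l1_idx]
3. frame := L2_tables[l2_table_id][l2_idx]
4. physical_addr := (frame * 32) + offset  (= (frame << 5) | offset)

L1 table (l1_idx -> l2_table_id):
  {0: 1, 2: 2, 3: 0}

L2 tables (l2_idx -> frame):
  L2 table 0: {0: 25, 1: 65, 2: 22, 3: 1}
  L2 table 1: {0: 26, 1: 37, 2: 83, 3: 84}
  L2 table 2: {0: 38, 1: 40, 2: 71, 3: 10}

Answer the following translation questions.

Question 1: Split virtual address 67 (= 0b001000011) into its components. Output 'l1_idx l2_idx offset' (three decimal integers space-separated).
Answer: 0 2 3

Derivation:
vaddr = 67 = 0b001000011
  top 2 bits -> l1_idx = 0
  next 2 bits -> l2_idx = 2
  bottom 5 bits -> offset = 3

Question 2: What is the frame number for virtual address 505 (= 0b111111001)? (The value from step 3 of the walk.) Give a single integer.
Answer: 1

Derivation:
vaddr = 505: l1_idx=3, l2_idx=3
L1[3] = 0; L2[0][3] = 1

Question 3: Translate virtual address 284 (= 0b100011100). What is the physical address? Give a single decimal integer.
vaddr = 284 = 0b100011100
Split: l1_idx=2, l2_idx=0, offset=28
L1[2] = 2
L2[2][0] = 38
paddr = 38 * 32 + 28 = 1244

Answer: 1244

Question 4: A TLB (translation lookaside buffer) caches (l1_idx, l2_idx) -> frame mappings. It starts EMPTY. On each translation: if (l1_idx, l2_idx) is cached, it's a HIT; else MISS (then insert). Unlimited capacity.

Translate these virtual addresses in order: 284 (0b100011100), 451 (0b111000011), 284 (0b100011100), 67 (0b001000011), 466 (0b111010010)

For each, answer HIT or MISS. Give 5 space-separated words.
vaddr=284: (2,0) not in TLB -> MISS, insert
vaddr=451: (3,2) not in TLB -> MISS, insert
vaddr=284: (2,0) in TLB -> HIT
vaddr=67: (0,2) not in TLB -> MISS, insert
vaddr=466: (3,2) in TLB -> HIT

Answer: MISS MISS HIT MISS HIT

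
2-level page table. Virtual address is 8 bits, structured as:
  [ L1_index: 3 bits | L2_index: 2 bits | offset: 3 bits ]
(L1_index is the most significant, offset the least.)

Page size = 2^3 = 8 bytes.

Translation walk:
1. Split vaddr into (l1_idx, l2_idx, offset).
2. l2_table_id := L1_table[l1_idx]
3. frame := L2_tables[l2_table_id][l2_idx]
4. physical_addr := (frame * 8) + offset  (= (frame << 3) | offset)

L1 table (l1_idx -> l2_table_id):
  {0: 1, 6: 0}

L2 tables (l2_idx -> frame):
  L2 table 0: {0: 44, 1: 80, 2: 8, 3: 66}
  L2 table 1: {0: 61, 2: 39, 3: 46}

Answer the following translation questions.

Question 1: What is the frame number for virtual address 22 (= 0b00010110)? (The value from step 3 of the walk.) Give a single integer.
Answer: 39

Derivation:
vaddr = 22: l1_idx=0, l2_idx=2
L1[0] = 1; L2[1][2] = 39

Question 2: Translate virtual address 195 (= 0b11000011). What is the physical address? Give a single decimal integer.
Answer: 355

Derivation:
vaddr = 195 = 0b11000011
Split: l1_idx=6, l2_idx=0, offset=3
L1[6] = 0
L2[0][0] = 44
paddr = 44 * 8 + 3 = 355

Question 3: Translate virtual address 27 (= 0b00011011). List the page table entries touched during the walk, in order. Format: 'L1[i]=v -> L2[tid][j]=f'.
Answer: L1[0]=1 -> L2[1][3]=46

Derivation:
vaddr = 27 = 0b00011011
Split: l1_idx=0, l2_idx=3, offset=3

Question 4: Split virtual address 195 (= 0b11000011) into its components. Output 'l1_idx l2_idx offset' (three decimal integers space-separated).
vaddr = 195 = 0b11000011
  top 3 bits -> l1_idx = 6
  next 2 bits -> l2_idx = 0
  bottom 3 bits -> offset = 3

Answer: 6 0 3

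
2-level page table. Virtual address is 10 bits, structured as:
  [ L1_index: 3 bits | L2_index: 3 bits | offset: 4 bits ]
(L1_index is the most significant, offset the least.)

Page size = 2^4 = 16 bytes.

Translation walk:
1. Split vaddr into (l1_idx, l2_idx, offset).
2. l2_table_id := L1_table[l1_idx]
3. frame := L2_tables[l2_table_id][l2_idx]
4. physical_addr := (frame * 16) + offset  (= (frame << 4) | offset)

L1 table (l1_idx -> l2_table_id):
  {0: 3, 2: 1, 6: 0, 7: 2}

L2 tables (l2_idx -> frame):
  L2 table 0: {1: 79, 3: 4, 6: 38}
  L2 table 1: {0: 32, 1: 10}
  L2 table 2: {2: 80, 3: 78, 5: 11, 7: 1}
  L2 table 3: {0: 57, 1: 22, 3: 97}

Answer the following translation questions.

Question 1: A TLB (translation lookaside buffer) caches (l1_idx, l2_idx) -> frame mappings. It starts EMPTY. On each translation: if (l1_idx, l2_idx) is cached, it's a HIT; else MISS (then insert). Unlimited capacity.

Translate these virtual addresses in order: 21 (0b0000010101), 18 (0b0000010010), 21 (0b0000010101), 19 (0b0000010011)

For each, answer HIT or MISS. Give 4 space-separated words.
Answer: MISS HIT HIT HIT

Derivation:
vaddr=21: (0,1) not in TLB -> MISS, insert
vaddr=18: (0,1) in TLB -> HIT
vaddr=21: (0,1) in TLB -> HIT
vaddr=19: (0,1) in TLB -> HIT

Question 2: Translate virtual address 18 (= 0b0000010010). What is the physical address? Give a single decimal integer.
vaddr = 18 = 0b0000010010
Split: l1_idx=0, l2_idx=1, offset=2
L1[0] = 3
L2[3][1] = 22
paddr = 22 * 16 + 2 = 354

Answer: 354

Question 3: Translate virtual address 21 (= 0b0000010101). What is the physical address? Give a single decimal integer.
vaddr = 21 = 0b0000010101
Split: l1_idx=0, l2_idx=1, offset=5
L1[0] = 3
L2[3][1] = 22
paddr = 22 * 16 + 5 = 357

Answer: 357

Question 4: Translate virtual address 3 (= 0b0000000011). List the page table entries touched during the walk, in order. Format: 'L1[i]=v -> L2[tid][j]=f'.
vaddr = 3 = 0b0000000011
Split: l1_idx=0, l2_idx=0, offset=3

Answer: L1[0]=3 -> L2[3][0]=57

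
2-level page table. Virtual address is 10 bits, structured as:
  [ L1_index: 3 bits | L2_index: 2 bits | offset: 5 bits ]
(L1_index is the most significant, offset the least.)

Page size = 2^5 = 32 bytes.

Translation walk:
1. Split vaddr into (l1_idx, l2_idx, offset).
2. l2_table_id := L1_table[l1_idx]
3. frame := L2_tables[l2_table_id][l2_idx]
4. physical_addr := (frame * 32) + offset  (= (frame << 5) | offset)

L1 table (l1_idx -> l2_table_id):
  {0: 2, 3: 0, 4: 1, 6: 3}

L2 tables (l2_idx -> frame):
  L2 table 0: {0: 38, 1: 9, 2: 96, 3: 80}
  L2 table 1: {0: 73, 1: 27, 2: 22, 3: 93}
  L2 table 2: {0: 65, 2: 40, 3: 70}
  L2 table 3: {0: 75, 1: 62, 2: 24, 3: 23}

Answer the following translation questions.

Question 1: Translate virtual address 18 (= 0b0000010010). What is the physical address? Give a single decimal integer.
Answer: 2098

Derivation:
vaddr = 18 = 0b0000010010
Split: l1_idx=0, l2_idx=0, offset=18
L1[0] = 2
L2[2][0] = 65
paddr = 65 * 32 + 18 = 2098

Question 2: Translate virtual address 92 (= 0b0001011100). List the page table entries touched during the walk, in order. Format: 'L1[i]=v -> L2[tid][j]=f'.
vaddr = 92 = 0b0001011100
Split: l1_idx=0, l2_idx=2, offset=28

Answer: L1[0]=2 -> L2[2][2]=40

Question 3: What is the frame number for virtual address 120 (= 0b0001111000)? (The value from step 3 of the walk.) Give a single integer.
vaddr = 120: l1_idx=0, l2_idx=3
L1[0] = 2; L2[2][3] = 70

Answer: 70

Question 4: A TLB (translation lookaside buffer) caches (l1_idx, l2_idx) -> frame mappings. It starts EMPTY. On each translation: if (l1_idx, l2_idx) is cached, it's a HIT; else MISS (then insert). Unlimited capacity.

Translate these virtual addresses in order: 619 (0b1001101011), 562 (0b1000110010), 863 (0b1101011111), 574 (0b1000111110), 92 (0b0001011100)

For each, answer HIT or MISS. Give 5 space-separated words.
Answer: MISS MISS MISS HIT MISS

Derivation:
vaddr=619: (4,3) not in TLB -> MISS, insert
vaddr=562: (4,1) not in TLB -> MISS, insert
vaddr=863: (6,2) not in TLB -> MISS, insert
vaddr=574: (4,1) in TLB -> HIT
vaddr=92: (0,2) not in TLB -> MISS, insert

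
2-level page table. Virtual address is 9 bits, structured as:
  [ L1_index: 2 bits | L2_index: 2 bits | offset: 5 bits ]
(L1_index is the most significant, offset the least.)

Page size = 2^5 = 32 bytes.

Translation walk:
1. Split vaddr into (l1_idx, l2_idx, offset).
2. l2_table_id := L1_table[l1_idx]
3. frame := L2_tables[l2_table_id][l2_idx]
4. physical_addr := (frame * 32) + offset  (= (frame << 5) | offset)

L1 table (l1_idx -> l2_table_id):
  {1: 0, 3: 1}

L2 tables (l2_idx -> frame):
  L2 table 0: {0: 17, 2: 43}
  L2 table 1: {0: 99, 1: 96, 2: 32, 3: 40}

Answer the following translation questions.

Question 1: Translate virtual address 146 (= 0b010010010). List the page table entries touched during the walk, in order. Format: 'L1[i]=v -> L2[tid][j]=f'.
vaddr = 146 = 0b010010010
Split: l1_idx=1, l2_idx=0, offset=18

Answer: L1[1]=0 -> L2[0][0]=17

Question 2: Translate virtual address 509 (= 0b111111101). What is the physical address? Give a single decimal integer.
Answer: 1309

Derivation:
vaddr = 509 = 0b111111101
Split: l1_idx=3, l2_idx=3, offset=29
L1[3] = 1
L2[1][3] = 40
paddr = 40 * 32 + 29 = 1309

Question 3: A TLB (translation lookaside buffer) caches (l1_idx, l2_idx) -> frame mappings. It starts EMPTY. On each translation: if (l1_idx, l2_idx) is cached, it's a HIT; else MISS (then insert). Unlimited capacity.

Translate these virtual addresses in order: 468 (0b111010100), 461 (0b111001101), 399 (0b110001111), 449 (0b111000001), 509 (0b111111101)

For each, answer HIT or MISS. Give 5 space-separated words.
Answer: MISS HIT MISS HIT MISS

Derivation:
vaddr=468: (3,2) not in TLB -> MISS, insert
vaddr=461: (3,2) in TLB -> HIT
vaddr=399: (3,0) not in TLB -> MISS, insert
vaddr=449: (3,2) in TLB -> HIT
vaddr=509: (3,3) not in TLB -> MISS, insert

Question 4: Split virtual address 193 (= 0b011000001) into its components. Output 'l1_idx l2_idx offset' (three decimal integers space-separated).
Answer: 1 2 1

Derivation:
vaddr = 193 = 0b011000001
  top 2 bits -> l1_idx = 1
  next 2 bits -> l2_idx = 2
  bottom 5 bits -> offset = 1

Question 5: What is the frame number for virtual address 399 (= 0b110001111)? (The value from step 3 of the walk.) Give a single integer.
Answer: 99

Derivation:
vaddr = 399: l1_idx=3, l2_idx=0
L1[3] = 1; L2[1][0] = 99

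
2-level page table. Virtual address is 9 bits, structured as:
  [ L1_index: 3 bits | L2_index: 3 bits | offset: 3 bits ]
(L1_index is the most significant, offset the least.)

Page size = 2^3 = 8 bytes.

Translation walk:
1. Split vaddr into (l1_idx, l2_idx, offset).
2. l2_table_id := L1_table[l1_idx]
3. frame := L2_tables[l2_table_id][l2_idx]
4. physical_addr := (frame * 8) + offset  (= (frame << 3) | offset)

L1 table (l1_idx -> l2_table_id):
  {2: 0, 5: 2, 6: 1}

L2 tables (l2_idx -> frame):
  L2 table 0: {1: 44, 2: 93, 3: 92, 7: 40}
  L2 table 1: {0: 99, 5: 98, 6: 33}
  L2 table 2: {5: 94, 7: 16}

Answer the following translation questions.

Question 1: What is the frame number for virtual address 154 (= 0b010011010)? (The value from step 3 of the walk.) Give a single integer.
Answer: 92

Derivation:
vaddr = 154: l1_idx=2, l2_idx=3
L1[2] = 0; L2[0][3] = 92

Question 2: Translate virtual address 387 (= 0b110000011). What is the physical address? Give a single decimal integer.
vaddr = 387 = 0b110000011
Split: l1_idx=6, l2_idx=0, offset=3
L1[6] = 1
L2[1][0] = 99
paddr = 99 * 8 + 3 = 795

Answer: 795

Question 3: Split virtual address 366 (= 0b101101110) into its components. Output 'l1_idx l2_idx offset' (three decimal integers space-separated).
Answer: 5 5 6

Derivation:
vaddr = 366 = 0b101101110
  top 3 bits -> l1_idx = 5
  next 3 bits -> l2_idx = 5
  bottom 3 bits -> offset = 6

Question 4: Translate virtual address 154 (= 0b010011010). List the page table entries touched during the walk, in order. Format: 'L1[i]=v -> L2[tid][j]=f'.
Answer: L1[2]=0 -> L2[0][3]=92

Derivation:
vaddr = 154 = 0b010011010
Split: l1_idx=2, l2_idx=3, offset=2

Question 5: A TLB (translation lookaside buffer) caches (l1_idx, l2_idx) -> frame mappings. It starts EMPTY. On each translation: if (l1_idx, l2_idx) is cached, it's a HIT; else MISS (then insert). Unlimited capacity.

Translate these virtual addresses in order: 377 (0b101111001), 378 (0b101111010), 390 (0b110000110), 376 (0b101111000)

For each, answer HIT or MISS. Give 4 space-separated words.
Answer: MISS HIT MISS HIT

Derivation:
vaddr=377: (5,7) not in TLB -> MISS, insert
vaddr=378: (5,7) in TLB -> HIT
vaddr=390: (6,0) not in TLB -> MISS, insert
vaddr=376: (5,7) in TLB -> HIT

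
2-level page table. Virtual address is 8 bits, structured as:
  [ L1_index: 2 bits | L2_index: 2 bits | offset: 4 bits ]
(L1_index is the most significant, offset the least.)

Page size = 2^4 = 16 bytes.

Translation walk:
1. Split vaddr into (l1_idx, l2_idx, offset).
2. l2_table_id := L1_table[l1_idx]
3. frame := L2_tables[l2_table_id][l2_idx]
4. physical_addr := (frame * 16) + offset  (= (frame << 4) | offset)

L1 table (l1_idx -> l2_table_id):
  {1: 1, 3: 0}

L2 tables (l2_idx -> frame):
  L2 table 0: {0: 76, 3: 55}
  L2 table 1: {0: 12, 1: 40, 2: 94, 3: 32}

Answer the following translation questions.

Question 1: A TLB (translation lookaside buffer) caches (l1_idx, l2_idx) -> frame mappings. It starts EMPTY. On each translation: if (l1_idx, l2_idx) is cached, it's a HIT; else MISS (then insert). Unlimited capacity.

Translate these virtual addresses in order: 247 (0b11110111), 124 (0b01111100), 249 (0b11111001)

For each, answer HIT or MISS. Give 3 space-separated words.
vaddr=247: (3,3) not in TLB -> MISS, insert
vaddr=124: (1,3) not in TLB -> MISS, insert
vaddr=249: (3,3) in TLB -> HIT

Answer: MISS MISS HIT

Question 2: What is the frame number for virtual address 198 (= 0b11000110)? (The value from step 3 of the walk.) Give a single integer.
Answer: 76

Derivation:
vaddr = 198: l1_idx=3, l2_idx=0
L1[3] = 0; L2[0][0] = 76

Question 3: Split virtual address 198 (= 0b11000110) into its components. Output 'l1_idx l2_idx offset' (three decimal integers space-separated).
vaddr = 198 = 0b11000110
  top 2 bits -> l1_idx = 3
  next 2 bits -> l2_idx = 0
  bottom 4 bits -> offset = 6

Answer: 3 0 6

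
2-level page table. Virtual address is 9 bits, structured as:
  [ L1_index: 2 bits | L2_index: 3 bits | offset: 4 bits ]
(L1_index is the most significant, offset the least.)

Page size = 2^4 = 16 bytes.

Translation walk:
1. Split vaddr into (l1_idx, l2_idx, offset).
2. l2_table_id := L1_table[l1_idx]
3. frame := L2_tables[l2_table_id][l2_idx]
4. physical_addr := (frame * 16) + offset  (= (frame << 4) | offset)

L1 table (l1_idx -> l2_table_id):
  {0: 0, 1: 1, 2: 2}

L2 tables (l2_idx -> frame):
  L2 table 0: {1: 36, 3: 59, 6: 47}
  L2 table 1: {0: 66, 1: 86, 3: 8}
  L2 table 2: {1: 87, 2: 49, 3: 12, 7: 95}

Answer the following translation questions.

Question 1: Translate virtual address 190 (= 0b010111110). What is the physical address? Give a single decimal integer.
Answer: 142

Derivation:
vaddr = 190 = 0b010111110
Split: l1_idx=1, l2_idx=3, offset=14
L1[1] = 1
L2[1][3] = 8
paddr = 8 * 16 + 14 = 142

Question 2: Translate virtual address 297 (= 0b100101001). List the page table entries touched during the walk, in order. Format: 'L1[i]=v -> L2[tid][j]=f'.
Answer: L1[2]=2 -> L2[2][2]=49

Derivation:
vaddr = 297 = 0b100101001
Split: l1_idx=2, l2_idx=2, offset=9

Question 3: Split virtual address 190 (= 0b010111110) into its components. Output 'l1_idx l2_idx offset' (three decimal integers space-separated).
Answer: 1 3 14

Derivation:
vaddr = 190 = 0b010111110
  top 2 bits -> l1_idx = 1
  next 3 bits -> l2_idx = 3
  bottom 4 bits -> offset = 14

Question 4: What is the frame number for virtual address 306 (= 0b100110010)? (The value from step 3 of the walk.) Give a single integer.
Answer: 12

Derivation:
vaddr = 306: l1_idx=2, l2_idx=3
L1[2] = 2; L2[2][3] = 12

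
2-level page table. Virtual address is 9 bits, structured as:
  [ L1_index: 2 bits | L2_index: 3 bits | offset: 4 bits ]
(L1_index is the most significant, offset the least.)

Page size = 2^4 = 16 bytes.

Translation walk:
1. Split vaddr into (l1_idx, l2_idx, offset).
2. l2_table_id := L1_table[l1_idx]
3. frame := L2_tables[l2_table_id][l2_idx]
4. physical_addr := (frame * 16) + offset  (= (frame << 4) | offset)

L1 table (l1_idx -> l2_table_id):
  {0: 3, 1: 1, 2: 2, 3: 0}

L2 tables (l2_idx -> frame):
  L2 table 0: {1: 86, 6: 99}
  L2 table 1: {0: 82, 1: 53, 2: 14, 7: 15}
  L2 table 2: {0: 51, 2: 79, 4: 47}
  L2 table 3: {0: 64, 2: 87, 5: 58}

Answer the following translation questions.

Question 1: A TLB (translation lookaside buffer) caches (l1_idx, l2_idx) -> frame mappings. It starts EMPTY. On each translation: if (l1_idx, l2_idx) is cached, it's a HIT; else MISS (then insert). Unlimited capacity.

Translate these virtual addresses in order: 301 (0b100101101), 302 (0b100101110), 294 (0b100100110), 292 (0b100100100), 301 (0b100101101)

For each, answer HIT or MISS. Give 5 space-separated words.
vaddr=301: (2,2) not in TLB -> MISS, insert
vaddr=302: (2,2) in TLB -> HIT
vaddr=294: (2,2) in TLB -> HIT
vaddr=292: (2,2) in TLB -> HIT
vaddr=301: (2,2) in TLB -> HIT

Answer: MISS HIT HIT HIT HIT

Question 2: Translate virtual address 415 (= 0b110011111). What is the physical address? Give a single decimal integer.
Answer: 1391

Derivation:
vaddr = 415 = 0b110011111
Split: l1_idx=3, l2_idx=1, offset=15
L1[3] = 0
L2[0][1] = 86
paddr = 86 * 16 + 15 = 1391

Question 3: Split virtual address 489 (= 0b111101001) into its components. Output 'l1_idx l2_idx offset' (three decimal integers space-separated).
vaddr = 489 = 0b111101001
  top 2 bits -> l1_idx = 3
  next 3 bits -> l2_idx = 6
  bottom 4 bits -> offset = 9

Answer: 3 6 9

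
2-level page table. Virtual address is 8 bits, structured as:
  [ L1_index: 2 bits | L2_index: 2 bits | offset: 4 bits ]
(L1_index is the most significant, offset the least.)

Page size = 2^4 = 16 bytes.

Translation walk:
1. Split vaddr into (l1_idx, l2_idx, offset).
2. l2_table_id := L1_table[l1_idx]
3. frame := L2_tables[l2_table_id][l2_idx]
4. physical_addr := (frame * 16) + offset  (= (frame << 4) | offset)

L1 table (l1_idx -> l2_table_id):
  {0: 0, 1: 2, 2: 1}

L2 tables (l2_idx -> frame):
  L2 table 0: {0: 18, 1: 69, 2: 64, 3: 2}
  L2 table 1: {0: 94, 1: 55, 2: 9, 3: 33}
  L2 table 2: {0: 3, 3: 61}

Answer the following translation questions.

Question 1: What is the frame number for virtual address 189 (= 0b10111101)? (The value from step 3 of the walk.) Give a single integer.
Answer: 33

Derivation:
vaddr = 189: l1_idx=2, l2_idx=3
L1[2] = 1; L2[1][3] = 33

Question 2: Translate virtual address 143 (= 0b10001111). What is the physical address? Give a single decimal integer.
vaddr = 143 = 0b10001111
Split: l1_idx=2, l2_idx=0, offset=15
L1[2] = 1
L2[1][0] = 94
paddr = 94 * 16 + 15 = 1519

Answer: 1519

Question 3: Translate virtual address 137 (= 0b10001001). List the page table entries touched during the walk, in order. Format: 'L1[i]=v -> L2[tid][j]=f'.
vaddr = 137 = 0b10001001
Split: l1_idx=2, l2_idx=0, offset=9

Answer: L1[2]=1 -> L2[1][0]=94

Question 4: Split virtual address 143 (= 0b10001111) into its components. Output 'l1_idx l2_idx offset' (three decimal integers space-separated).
vaddr = 143 = 0b10001111
  top 2 bits -> l1_idx = 2
  next 2 bits -> l2_idx = 0
  bottom 4 bits -> offset = 15

Answer: 2 0 15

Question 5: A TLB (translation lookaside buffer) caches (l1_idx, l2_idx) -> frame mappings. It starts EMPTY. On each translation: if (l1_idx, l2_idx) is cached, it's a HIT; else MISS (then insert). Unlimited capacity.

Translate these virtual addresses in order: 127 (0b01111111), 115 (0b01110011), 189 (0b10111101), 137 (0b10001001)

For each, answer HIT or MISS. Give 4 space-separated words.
Answer: MISS HIT MISS MISS

Derivation:
vaddr=127: (1,3) not in TLB -> MISS, insert
vaddr=115: (1,3) in TLB -> HIT
vaddr=189: (2,3) not in TLB -> MISS, insert
vaddr=137: (2,0) not in TLB -> MISS, insert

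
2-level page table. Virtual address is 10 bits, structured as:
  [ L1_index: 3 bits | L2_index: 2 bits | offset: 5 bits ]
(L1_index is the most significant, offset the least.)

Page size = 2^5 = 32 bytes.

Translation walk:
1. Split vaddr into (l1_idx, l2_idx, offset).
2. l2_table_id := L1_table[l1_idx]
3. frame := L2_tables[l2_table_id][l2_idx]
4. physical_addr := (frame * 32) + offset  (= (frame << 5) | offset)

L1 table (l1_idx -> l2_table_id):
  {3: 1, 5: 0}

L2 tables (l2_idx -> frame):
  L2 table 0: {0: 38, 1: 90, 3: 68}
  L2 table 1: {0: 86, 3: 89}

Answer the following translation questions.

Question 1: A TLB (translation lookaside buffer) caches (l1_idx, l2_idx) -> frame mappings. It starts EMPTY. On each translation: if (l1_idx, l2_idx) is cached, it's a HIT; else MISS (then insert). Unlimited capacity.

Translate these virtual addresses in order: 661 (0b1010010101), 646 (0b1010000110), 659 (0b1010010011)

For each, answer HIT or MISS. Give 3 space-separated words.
vaddr=661: (5,0) not in TLB -> MISS, insert
vaddr=646: (5,0) in TLB -> HIT
vaddr=659: (5,0) in TLB -> HIT

Answer: MISS HIT HIT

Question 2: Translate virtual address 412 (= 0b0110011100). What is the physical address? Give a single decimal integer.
Answer: 2780

Derivation:
vaddr = 412 = 0b0110011100
Split: l1_idx=3, l2_idx=0, offset=28
L1[3] = 1
L2[1][0] = 86
paddr = 86 * 32 + 28 = 2780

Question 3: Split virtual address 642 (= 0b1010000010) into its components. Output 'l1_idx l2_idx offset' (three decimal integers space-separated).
Answer: 5 0 2

Derivation:
vaddr = 642 = 0b1010000010
  top 3 bits -> l1_idx = 5
  next 2 bits -> l2_idx = 0
  bottom 5 bits -> offset = 2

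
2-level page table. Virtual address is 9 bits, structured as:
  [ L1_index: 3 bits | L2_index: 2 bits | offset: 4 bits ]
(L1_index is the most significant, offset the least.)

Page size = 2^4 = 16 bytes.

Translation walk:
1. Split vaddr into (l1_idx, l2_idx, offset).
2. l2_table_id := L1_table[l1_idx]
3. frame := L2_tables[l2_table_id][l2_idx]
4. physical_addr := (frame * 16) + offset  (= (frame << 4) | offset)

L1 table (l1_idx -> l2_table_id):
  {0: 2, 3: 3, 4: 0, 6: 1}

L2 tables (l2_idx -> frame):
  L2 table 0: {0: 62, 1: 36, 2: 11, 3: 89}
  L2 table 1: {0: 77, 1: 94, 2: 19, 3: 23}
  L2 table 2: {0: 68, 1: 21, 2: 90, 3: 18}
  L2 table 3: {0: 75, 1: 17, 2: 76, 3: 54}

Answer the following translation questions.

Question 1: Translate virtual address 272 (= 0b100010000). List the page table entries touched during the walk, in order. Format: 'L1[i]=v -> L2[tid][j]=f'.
vaddr = 272 = 0b100010000
Split: l1_idx=4, l2_idx=1, offset=0

Answer: L1[4]=0 -> L2[0][1]=36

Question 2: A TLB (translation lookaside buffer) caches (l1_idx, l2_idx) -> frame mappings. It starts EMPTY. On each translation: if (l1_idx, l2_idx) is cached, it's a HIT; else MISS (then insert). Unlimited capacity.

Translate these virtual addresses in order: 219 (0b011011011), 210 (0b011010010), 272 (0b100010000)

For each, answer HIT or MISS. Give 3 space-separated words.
Answer: MISS HIT MISS

Derivation:
vaddr=219: (3,1) not in TLB -> MISS, insert
vaddr=210: (3,1) in TLB -> HIT
vaddr=272: (4,1) not in TLB -> MISS, insert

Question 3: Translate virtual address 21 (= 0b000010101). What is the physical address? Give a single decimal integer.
vaddr = 21 = 0b000010101
Split: l1_idx=0, l2_idx=1, offset=5
L1[0] = 2
L2[2][1] = 21
paddr = 21 * 16 + 5 = 341

Answer: 341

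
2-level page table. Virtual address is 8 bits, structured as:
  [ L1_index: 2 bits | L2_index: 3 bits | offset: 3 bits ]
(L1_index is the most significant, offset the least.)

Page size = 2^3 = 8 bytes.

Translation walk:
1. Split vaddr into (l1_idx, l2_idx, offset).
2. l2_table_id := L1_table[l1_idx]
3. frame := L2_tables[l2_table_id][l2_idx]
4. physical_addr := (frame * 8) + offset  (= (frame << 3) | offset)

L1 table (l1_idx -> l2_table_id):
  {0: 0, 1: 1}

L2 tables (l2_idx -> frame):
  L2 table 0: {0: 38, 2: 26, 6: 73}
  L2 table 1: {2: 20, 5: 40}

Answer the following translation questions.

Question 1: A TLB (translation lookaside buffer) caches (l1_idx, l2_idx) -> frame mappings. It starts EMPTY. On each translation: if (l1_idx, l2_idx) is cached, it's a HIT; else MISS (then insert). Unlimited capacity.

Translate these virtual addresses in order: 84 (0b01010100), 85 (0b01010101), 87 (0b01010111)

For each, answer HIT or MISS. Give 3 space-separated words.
vaddr=84: (1,2) not in TLB -> MISS, insert
vaddr=85: (1,2) in TLB -> HIT
vaddr=87: (1,2) in TLB -> HIT

Answer: MISS HIT HIT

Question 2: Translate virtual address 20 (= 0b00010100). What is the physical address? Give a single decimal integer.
Answer: 212

Derivation:
vaddr = 20 = 0b00010100
Split: l1_idx=0, l2_idx=2, offset=4
L1[0] = 0
L2[0][2] = 26
paddr = 26 * 8 + 4 = 212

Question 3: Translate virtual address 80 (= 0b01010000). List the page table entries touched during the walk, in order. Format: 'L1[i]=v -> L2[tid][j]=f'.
Answer: L1[1]=1 -> L2[1][2]=20

Derivation:
vaddr = 80 = 0b01010000
Split: l1_idx=1, l2_idx=2, offset=0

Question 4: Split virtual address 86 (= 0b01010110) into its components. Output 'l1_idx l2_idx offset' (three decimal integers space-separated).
Answer: 1 2 6

Derivation:
vaddr = 86 = 0b01010110
  top 2 bits -> l1_idx = 1
  next 3 bits -> l2_idx = 2
  bottom 3 bits -> offset = 6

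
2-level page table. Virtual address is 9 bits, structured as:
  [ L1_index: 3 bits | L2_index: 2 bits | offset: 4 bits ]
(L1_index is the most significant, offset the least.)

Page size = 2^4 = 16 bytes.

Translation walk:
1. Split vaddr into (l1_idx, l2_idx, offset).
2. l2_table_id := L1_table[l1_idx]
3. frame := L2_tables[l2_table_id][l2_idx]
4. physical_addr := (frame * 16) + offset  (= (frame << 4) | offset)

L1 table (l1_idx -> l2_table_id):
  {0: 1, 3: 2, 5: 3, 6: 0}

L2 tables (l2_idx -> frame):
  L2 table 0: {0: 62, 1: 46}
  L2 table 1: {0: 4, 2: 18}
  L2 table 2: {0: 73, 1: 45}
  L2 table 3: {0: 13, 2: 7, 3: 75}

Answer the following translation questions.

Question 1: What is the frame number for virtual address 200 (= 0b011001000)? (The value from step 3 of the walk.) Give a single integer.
Answer: 73

Derivation:
vaddr = 200: l1_idx=3, l2_idx=0
L1[3] = 2; L2[2][0] = 73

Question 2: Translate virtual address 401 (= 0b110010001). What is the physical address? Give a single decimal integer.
vaddr = 401 = 0b110010001
Split: l1_idx=6, l2_idx=1, offset=1
L1[6] = 0
L2[0][1] = 46
paddr = 46 * 16 + 1 = 737

Answer: 737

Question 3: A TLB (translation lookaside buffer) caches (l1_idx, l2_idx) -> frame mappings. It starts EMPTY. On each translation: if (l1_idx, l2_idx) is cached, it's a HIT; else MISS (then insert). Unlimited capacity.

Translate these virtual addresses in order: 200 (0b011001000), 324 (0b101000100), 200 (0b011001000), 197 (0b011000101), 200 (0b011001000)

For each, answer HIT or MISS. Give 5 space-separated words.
Answer: MISS MISS HIT HIT HIT

Derivation:
vaddr=200: (3,0) not in TLB -> MISS, insert
vaddr=324: (5,0) not in TLB -> MISS, insert
vaddr=200: (3,0) in TLB -> HIT
vaddr=197: (3,0) in TLB -> HIT
vaddr=200: (3,0) in TLB -> HIT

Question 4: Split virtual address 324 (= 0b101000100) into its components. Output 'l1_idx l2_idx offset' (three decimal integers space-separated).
vaddr = 324 = 0b101000100
  top 3 bits -> l1_idx = 5
  next 2 bits -> l2_idx = 0
  bottom 4 bits -> offset = 4

Answer: 5 0 4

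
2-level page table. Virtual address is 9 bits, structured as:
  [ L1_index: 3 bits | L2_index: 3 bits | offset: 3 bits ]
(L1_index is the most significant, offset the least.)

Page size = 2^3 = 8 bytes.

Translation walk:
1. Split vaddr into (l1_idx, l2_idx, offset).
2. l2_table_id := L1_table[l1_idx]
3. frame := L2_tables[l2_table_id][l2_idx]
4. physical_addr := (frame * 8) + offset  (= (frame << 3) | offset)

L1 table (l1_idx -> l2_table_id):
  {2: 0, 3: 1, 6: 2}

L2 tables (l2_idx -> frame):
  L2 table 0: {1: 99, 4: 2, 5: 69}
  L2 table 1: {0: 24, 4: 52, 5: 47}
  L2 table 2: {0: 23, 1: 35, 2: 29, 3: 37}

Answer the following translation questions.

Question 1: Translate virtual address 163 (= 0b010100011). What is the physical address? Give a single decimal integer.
Answer: 19

Derivation:
vaddr = 163 = 0b010100011
Split: l1_idx=2, l2_idx=4, offset=3
L1[2] = 0
L2[0][4] = 2
paddr = 2 * 8 + 3 = 19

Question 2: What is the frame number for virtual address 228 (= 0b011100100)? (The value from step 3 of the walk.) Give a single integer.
vaddr = 228: l1_idx=3, l2_idx=4
L1[3] = 1; L2[1][4] = 52

Answer: 52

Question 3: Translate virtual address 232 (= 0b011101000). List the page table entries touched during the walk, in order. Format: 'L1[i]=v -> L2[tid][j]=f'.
Answer: L1[3]=1 -> L2[1][5]=47

Derivation:
vaddr = 232 = 0b011101000
Split: l1_idx=3, l2_idx=5, offset=0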